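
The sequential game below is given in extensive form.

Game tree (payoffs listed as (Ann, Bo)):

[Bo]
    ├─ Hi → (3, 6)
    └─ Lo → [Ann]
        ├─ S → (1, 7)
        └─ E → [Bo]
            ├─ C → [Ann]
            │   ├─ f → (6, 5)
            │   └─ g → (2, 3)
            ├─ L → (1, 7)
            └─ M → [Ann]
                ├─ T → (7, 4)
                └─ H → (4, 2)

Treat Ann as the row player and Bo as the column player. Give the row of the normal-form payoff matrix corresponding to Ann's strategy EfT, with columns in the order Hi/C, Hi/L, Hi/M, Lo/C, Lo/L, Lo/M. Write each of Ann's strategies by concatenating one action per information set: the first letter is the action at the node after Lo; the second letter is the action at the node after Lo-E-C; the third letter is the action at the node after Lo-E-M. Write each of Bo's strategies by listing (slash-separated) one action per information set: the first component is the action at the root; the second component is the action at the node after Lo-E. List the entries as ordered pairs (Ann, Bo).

vs Hi/C: Bo plays Hi → (3, 6)
vs Hi/L: Bo plays Hi → (3, 6)
vs Hi/M: Bo plays Hi → (3, 6)
vs Lo/C: Bo plays Lo → Ann plays E at [Lo] → Bo plays C at [Lo-E] → Ann plays f at [Lo-E-C] → (6, 5)
vs Lo/L: Bo plays Lo → Ann plays E at [Lo] → Bo plays L at [Lo-E] → (1, 7)
vs Lo/M: Bo plays Lo → Ann plays E at [Lo] → Bo plays M at [Lo-E] → Ann plays T at [Lo-E-M] → (7, 4)

(3,6) (3,6) (3,6) (6,5) (1,7) (7,4)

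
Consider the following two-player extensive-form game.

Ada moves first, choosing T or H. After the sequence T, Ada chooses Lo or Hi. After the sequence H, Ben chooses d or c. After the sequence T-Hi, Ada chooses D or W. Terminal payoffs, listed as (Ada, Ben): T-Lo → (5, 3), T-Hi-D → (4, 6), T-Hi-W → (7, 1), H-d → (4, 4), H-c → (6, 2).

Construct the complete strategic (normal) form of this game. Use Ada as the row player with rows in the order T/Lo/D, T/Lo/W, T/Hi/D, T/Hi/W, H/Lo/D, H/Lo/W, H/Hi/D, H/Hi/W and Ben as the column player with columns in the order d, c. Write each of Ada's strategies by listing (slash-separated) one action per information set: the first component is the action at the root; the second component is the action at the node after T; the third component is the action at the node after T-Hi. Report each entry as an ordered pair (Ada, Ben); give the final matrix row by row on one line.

T/Lo/D: (5,3) (5,3) | T/Lo/W: (5,3) (5,3) | T/Hi/D: (4,6) (4,6) | T/Hi/W: (7,1) (7,1) | H/Lo/D: (4,4) (6,2) | H/Lo/W: (4,4) (6,2) | H/Hi/D: (4,4) (6,2) | H/Hi/W: (4,4) (6,2)

              d        c
T/Lo/D    (5,3)    (5,3)
T/Lo/W    (5,3)    (5,3)
T/Hi/D    (4,6)    (4,6)
T/Hi/W    (7,1)    (7,1)
H/Lo/D    (4,4)    (6,2)
H/Lo/W    (4,4)    (6,2)
H/Hi/D    (4,4)    (6,2)
H/Hi/W    (4,4)    (6,2)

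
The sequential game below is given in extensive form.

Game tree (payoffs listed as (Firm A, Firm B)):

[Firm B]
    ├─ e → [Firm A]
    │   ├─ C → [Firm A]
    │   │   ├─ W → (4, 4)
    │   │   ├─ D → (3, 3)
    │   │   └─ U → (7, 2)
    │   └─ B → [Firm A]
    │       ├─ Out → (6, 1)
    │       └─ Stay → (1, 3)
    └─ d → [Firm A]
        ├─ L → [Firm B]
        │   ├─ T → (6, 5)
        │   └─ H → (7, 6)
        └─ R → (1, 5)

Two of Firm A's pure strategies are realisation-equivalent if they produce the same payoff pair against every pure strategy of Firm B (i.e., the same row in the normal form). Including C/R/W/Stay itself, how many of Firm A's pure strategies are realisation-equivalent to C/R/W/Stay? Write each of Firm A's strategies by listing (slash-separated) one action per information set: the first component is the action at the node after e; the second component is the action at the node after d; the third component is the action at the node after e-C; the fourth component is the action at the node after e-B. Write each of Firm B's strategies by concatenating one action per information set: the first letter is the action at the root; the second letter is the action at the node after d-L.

Row for C/R/W/Stay (columns eT, eH, dT, dH): (4,4) (4,4) (1,5) (1,5).
Under C/R/W/Stay, Firm A's choice at the node after e-B can never be reached regardless of what Firm B does, so varying those choices leaves every outcome unchanged.
Holding the reachable choices fixed and varying the unreachable one freely already gives 2 equivalent strategies.
No other strategy reproduces this row, so those 2 are the full class: C/R/W/Out, C/R/W/Stay.

2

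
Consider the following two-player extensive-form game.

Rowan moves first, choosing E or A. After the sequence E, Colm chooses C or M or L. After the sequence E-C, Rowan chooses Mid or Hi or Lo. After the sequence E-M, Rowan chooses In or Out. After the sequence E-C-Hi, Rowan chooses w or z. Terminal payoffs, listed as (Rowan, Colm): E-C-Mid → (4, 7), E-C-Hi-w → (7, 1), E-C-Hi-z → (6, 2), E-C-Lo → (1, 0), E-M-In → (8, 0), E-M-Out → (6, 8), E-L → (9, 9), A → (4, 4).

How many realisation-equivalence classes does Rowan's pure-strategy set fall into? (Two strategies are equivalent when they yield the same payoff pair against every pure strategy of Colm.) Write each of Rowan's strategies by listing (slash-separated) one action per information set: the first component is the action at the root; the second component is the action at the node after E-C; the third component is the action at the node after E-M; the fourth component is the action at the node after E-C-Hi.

Rowan has 24 pure strategies: E/Mid/In/w, E/Mid/In/z, E/Mid/Out/w, E/Mid/Out/z, E/Hi/In/w, E/Hi/In/z, E/Hi/Out/w, E/Hi/Out/z, E/Lo/In/w, E/Lo/In/z, E/Lo/Out/w, E/Lo/Out/z, A/Mid/In/w, A/Mid/In/z, A/Mid/Out/w, A/Mid/Out/z, A/Hi/In/w, A/Hi/In/z, A/Hi/Out/w, A/Hi/Out/z, A/Lo/In/w, A/Lo/In/z, A/Lo/Out/w, A/Lo/Out/z. Columns: C, M, L.
{E/Mid/In/w, E/Mid/In/z} → row (4,7) (8,0) (9,9)
{E/Mid/Out/w, E/Mid/Out/z} → row (4,7) (6,8) (9,9)
{E/Hi/In/w} → row (7,1) (8,0) (9,9)
{E/Hi/In/z} → row (6,2) (8,0) (9,9)
{E/Hi/Out/w} → row (7,1) (6,8) (9,9)
{E/Hi/Out/z} → row (6,2) (6,8) (9,9)
{E/Lo/In/w, E/Lo/In/z} → row (1,0) (8,0) (9,9)
{E/Lo/Out/w, E/Lo/Out/z} → row (1,0) (6,8) (9,9)
{A/Mid/In/w, A/Mid/In/z, A/Mid/Out/w, A/Mid/Out/z, A/Hi/In/w, A/Hi/In/z, A/Hi/Out/w, A/Hi/Out/z, A/Lo/In/w, A/Lo/In/z, A/Lo/Out/w, A/Lo/Out/z} → row (4,4) (4,4) (4,4)
That's 9 distinct rows out of 24 strategies.

9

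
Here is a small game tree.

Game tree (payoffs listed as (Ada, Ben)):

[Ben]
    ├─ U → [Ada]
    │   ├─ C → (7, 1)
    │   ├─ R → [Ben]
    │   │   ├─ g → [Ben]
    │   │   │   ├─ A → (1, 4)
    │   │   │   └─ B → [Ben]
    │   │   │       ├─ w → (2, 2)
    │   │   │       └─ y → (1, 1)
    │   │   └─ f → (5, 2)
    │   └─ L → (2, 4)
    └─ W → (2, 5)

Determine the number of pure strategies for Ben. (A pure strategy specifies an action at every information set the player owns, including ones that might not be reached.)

16

Ben owns the root with actions {U, W} — two choices.
Ben owns the node after U-R with actions {g, f} — two choices.
Ben owns the node after U-R-g with actions {A, B} — two choices.
Ben owns the node after U-R-g-B with actions {w, y} — two choices.
A pure strategy fixes one action at each information set independently, so the count is the product 2 × 2 × 2 × 2 = 16.
(For reference, Ada has 3 pure strategies, giving a 16×3 normal-form matrix.)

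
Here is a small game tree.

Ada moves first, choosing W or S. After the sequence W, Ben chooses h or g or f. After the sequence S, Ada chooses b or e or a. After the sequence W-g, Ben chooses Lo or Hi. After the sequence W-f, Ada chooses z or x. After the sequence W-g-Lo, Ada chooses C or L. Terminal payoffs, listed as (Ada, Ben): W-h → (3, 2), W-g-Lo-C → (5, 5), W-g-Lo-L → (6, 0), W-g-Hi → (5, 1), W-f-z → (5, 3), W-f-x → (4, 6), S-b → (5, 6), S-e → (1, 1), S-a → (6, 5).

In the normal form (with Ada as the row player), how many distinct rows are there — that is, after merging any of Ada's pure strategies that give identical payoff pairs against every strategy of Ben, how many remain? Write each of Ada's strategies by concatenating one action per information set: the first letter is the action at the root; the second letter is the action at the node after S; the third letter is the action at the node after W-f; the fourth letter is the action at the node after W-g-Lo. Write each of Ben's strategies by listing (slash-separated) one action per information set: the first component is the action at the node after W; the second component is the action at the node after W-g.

7

Ada has 24 pure strategies: WbzC, WbzL, WbxC, WbxL, WezC, WezL, WexC, WexL, WazC, WazL, WaxC, WaxL, SbzC, SbzL, SbxC, SbxL, SezC, SezL, SexC, SexL, SazC, SazL, SaxC, SaxL. Columns: h/Lo, h/Hi, g/Lo, g/Hi, f/Lo, f/Hi.
{WbzC, WezC, WazC} → row (3,2) (3,2) (5,5) (5,1) (5,3) (5,3)
{WbzL, WezL, WazL} → row (3,2) (3,2) (6,0) (5,1) (5,3) (5,3)
{WbxC, WexC, WaxC} → row (3,2) (3,2) (5,5) (5,1) (4,6) (4,6)
{WbxL, WexL, WaxL} → row (3,2) (3,2) (6,0) (5,1) (4,6) (4,6)
{SbzC, SbzL, SbxC, SbxL} → row (5,6) (5,6) (5,6) (5,6) (5,6) (5,6)
{SezC, SezL, SexC, SexL} → row (1,1) (1,1) (1,1) (1,1) (1,1) (1,1)
{SazC, SazL, SaxC, SaxL} → row (6,5) (6,5) (6,5) (6,5) (6,5) (6,5)
That's 7 distinct rows out of 24 strategies.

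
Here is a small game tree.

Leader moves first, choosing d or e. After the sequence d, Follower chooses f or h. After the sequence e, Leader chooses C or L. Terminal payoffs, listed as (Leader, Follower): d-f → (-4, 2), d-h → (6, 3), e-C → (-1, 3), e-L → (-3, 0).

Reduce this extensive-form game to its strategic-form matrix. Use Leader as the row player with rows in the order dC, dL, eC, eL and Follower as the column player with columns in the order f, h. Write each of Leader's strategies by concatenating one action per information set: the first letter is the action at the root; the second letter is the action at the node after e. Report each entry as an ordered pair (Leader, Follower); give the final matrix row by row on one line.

Row dC: f→(-4,2), h→(6,3)
Row dL: f→(-4,2), h→(6,3)
Row eC: f→(-1,3), h→(-1,3)
Row eL: f→(-3,0), h→(-3,0)

dC: (-4,2) (6,3) | dL: (-4,2) (6,3) | eC: (-1,3) (-1,3) | eL: (-3,0) (-3,0)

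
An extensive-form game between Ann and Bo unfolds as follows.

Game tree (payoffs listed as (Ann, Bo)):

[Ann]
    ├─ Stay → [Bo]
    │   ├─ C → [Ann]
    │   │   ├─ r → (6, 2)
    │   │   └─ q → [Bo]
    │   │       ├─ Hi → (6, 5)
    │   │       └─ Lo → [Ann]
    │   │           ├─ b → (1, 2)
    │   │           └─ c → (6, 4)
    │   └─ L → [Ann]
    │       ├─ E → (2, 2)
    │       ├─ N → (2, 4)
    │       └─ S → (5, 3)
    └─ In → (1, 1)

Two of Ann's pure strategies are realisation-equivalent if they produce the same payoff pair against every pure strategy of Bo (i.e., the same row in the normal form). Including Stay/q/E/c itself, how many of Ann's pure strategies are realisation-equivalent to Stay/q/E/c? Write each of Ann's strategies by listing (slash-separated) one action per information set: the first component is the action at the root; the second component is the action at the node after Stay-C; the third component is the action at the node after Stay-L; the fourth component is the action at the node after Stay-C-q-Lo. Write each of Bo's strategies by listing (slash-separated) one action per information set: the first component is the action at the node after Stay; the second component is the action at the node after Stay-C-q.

Row for Stay/q/E/c (columns C/Hi, C/Lo, L/Hi, L/Lo): (6,5) (6,4) (2,2) (2,2).
Every one of Ann's information sets is on the play path for some reply by Bo when Ann follows Stay/q/E/c.
Changing the action at any of them therefore changes at least one column, so only Stay/q/E/c itself gives this row.

1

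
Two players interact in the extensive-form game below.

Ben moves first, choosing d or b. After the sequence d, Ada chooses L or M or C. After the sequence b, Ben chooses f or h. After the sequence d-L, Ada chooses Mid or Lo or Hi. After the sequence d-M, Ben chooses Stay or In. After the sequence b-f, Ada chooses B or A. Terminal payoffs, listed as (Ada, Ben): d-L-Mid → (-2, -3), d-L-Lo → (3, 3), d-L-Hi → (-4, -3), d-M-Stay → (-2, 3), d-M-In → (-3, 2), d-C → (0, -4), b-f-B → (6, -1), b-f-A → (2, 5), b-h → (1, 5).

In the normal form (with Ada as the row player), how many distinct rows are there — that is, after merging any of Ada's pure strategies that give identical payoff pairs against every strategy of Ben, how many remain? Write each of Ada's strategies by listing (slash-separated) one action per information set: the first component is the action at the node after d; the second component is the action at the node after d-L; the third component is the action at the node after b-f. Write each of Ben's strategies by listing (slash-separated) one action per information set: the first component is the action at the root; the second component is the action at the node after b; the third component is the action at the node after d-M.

Ada has 18 pure strategies: L/Mid/B, L/Mid/A, L/Lo/B, L/Lo/A, L/Hi/B, L/Hi/A, M/Mid/B, M/Mid/A, M/Lo/B, M/Lo/A, M/Hi/B, M/Hi/A, C/Mid/B, C/Mid/A, C/Lo/B, C/Lo/A, C/Hi/B, C/Hi/A. Columns: d/f/Stay, d/f/In, d/h/Stay, d/h/In, b/f/Stay, b/f/In, b/h/Stay, b/h/In.
{L/Mid/B} → row (-2,-3) (-2,-3) (-2,-3) (-2,-3) (6,-1) (6,-1) (1,5) (1,5)
{L/Mid/A} → row (-2,-3) (-2,-3) (-2,-3) (-2,-3) (2,5) (2,5) (1,5) (1,5)
{L/Lo/B} → row (3,3) (3,3) (3,3) (3,3) (6,-1) (6,-1) (1,5) (1,5)
{L/Lo/A} → row (3,3) (3,3) (3,3) (3,3) (2,5) (2,5) (1,5) (1,5)
{L/Hi/B} → row (-4,-3) (-4,-3) (-4,-3) (-4,-3) (6,-1) (6,-1) (1,5) (1,5)
{L/Hi/A} → row (-4,-3) (-4,-3) (-4,-3) (-4,-3) (2,5) (2,5) (1,5) (1,5)
{M/Mid/B, M/Lo/B, M/Hi/B} → row (-2,3) (-3,2) (-2,3) (-3,2) (6,-1) (6,-1) (1,5) (1,5)
{M/Mid/A, M/Lo/A, M/Hi/A} → row (-2,3) (-3,2) (-2,3) (-3,2) (2,5) (2,5) (1,5) (1,5)
{C/Mid/B, C/Lo/B, C/Hi/B} → row (0,-4) (0,-4) (0,-4) (0,-4) (6,-1) (6,-1) (1,5) (1,5)
{C/Mid/A, C/Lo/A, C/Hi/A} → row (0,-4) (0,-4) (0,-4) (0,-4) (2,5) (2,5) (1,5) (1,5)
That's 10 distinct rows out of 18 strategies.

10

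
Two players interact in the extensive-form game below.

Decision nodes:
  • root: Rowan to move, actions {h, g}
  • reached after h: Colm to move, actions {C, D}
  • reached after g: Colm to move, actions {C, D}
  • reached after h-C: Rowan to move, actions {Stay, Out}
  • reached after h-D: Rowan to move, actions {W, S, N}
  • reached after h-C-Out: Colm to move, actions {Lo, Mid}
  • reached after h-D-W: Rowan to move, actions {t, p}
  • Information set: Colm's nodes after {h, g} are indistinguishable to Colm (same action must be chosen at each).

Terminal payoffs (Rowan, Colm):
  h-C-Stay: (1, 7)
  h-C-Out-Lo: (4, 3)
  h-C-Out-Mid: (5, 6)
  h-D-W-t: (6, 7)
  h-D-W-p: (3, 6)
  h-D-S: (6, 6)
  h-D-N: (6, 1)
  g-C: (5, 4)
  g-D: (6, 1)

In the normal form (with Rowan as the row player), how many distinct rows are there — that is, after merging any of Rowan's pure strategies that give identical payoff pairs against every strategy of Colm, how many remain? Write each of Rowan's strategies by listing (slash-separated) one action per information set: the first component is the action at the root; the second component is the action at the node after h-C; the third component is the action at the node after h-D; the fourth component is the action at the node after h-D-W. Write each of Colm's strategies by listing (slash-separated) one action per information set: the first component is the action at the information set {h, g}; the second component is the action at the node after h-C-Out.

Rowan has 24 pure strategies: h/Stay/W/t, h/Stay/W/p, h/Stay/S/t, h/Stay/S/p, h/Stay/N/t, h/Stay/N/p, h/Out/W/t, h/Out/W/p, h/Out/S/t, h/Out/S/p, h/Out/N/t, h/Out/N/p, g/Stay/W/t, g/Stay/W/p, g/Stay/S/t, g/Stay/S/p, g/Stay/N/t, g/Stay/N/p, g/Out/W/t, g/Out/W/p, g/Out/S/t, g/Out/S/p, g/Out/N/t, g/Out/N/p. Columns: C/Lo, C/Mid, D/Lo, D/Mid.
{h/Stay/W/t} → row (1,7) (1,7) (6,7) (6,7)
{h/Stay/W/p} → row (1,7) (1,7) (3,6) (3,6)
{h/Stay/S/t, h/Stay/S/p} → row (1,7) (1,7) (6,6) (6,6)
{h/Stay/N/t, h/Stay/N/p} → row (1,7) (1,7) (6,1) (6,1)
{h/Out/W/t} → row (4,3) (5,6) (6,7) (6,7)
{h/Out/W/p} → row (4,3) (5,6) (3,6) (3,6)
{h/Out/S/t, h/Out/S/p} → row (4,3) (5,6) (6,6) (6,6)
{h/Out/N/t, h/Out/N/p} → row (4,3) (5,6) (6,1) (6,1)
{g/Stay/W/t, g/Stay/W/p, g/Stay/S/t, g/Stay/S/p, g/Stay/N/t, g/Stay/N/p, g/Out/W/t, g/Out/W/p, g/Out/S/t, g/Out/S/p, g/Out/N/t, g/Out/N/p} → row (5,4) (5,4) (6,1) (6,1)
That's 9 distinct rows out of 24 strategies.

9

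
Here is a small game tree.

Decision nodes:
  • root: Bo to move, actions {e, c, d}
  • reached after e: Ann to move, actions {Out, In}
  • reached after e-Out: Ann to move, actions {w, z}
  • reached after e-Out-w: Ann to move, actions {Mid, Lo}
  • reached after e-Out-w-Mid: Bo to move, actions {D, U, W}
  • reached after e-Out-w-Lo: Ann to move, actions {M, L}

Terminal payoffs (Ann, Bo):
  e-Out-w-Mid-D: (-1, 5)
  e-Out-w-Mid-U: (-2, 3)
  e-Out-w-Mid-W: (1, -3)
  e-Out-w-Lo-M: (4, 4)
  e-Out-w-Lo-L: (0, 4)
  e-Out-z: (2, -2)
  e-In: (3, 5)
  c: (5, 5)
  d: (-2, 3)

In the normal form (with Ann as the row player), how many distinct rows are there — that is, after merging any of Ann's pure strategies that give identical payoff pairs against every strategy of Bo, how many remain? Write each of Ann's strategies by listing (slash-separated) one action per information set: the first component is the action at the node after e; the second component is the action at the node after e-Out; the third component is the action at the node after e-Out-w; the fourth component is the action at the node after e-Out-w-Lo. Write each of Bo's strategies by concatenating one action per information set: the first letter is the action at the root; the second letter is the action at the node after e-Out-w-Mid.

Ann has 16 pure strategies: Out/w/Mid/M, Out/w/Mid/L, Out/w/Lo/M, Out/w/Lo/L, Out/z/Mid/M, Out/z/Mid/L, Out/z/Lo/M, Out/z/Lo/L, In/w/Mid/M, In/w/Mid/L, In/w/Lo/M, In/w/Lo/L, In/z/Mid/M, In/z/Mid/L, In/z/Lo/M, In/z/Lo/L. Columns: eD, eU, eW, cD, cU, cW, dD, dU, dW.
{Out/w/Mid/M, Out/w/Mid/L} → row (-1,5) (-2,3) (1,-3) (5,5) (5,5) (5,5) (-2,3) (-2,3) (-2,3)
{Out/w/Lo/M} → row (4,4) (4,4) (4,4) (5,5) (5,5) (5,5) (-2,3) (-2,3) (-2,3)
{Out/w/Lo/L} → row (0,4) (0,4) (0,4) (5,5) (5,5) (5,5) (-2,3) (-2,3) (-2,3)
{Out/z/Mid/M, Out/z/Mid/L, Out/z/Lo/M, Out/z/Lo/L} → row (2,-2) (2,-2) (2,-2) (5,5) (5,5) (5,5) (-2,3) (-2,3) (-2,3)
{In/w/Mid/M, In/w/Mid/L, In/w/Lo/M, In/w/Lo/L, In/z/Mid/M, In/z/Mid/L, In/z/Lo/M, In/z/Lo/L} → row (3,5) (3,5) (3,5) (5,5) (5,5) (5,5) (-2,3) (-2,3) (-2,3)
That's 5 distinct rows out of 16 strategies.

5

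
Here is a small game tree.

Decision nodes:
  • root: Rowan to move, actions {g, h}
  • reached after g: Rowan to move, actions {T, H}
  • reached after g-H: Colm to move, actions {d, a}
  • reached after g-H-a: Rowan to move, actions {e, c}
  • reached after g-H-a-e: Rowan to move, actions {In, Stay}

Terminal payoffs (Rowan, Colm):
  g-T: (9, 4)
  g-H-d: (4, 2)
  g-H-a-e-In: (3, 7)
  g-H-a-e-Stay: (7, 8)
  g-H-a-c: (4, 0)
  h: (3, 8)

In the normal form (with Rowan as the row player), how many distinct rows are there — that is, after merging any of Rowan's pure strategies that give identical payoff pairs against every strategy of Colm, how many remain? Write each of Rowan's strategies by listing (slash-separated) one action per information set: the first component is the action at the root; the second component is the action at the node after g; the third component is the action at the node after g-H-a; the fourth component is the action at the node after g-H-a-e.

Rowan has 16 pure strategies: g/T/e/In, g/T/e/Stay, g/T/c/In, g/T/c/Stay, g/H/e/In, g/H/e/Stay, g/H/c/In, g/H/c/Stay, h/T/e/In, h/T/e/Stay, h/T/c/In, h/T/c/Stay, h/H/e/In, h/H/e/Stay, h/H/c/In, h/H/c/Stay. Columns: d, a.
{g/T/e/In, g/T/e/Stay, g/T/c/In, g/T/c/Stay} → row (9,4) (9,4)
{g/H/e/In} → row (4,2) (3,7)
{g/H/e/Stay} → row (4,2) (7,8)
{g/H/c/In, g/H/c/Stay} → row (4,2) (4,0)
{h/T/e/In, h/T/e/Stay, h/T/c/In, h/T/c/Stay, h/H/e/In, h/H/e/Stay, h/H/c/In, h/H/c/Stay} → row (3,8) (3,8)
That's 5 distinct rows out of 16 strategies.

5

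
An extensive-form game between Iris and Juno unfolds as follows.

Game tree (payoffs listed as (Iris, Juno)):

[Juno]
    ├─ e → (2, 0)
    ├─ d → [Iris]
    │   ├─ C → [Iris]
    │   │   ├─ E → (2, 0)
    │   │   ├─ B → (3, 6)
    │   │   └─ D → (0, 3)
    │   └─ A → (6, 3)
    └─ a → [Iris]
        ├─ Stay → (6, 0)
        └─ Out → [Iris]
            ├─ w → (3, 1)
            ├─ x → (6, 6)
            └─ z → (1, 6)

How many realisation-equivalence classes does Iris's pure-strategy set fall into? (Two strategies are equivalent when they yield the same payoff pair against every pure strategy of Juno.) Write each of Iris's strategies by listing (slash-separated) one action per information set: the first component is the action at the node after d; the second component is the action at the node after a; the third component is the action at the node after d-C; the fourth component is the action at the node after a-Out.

Iris has 36 pure strategies: C/Stay/E/w, C/Stay/E/x, C/Stay/E/z, C/Stay/B/w, C/Stay/B/x, C/Stay/B/z, C/Stay/D/w, C/Stay/D/x, C/Stay/D/z, C/Out/E/w, C/Out/E/x, C/Out/E/z, C/Out/B/w, C/Out/B/x, C/Out/B/z, C/Out/D/w, C/Out/D/x, C/Out/D/z, A/Stay/E/w, A/Stay/E/x, A/Stay/E/z, A/Stay/B/w, A/Stay/B/x, A/Stay/B/z, A/Stay/D/w, A/Stay/D/x, A/Stay/D/z, A/Out/E/w, A/Out/E/x, A/Out/E/z, A/Out/B/w, A/Out/B/x, A/Out/B/z, A/Out/D/w, A/Out/D/x, A/Out/D/z. Columns: e, d, a.
{C/Stay/E/w, C/Stay/E/x, C/Stay/E/z} → row (2,0) (2,0) (6,0)
{C/Stay/B/w, C/Stay/B/x, C/Stay/B/z} → row (2,0) (3,6) (6,0)
{C/Stay/D/w, C/Stay/D/x, C/Stay/D/z} → row (2,0) (0,3) (6,0)
{C/Out/E/w} → row (2,0) (2,0) (3,1)
{C/Out/E/x} → row (2,0) (2,0) (6,6)
{C/Out/E/z} → row (2,0) (2,0) (1,6)
{C/Out/B/w} → row (2,0) (3,6) (3,1)
{C/Out/B/x} → row (2,0) (3,6) (6,6)
{C/Out/B/z} → row (2,0) (3,6) (1,6)
{C/Out/D/w} → row (2,0) (0,3) (3,1)
{C/Out/D/x} → row (2,0) (0,3) (6,6)
{C/Out/D/z} → row (2,0) (0,3) (1,6)
{A/Stay/E/w, A/Stay/E/x, A/Stay/E/z, A/Stay/B/w, A/Stay/B/x, A/Stay/B/z, A/Stay/D/w, A/Stay/D/x, A/Stay/D/z} → row (2,0) (6,3) (6,0)
{A/Out/E/w, A/Out/B/w, A/Out/D/w} → row (2,0) (6,3) (3,1)
{A/Out/E/x, A/Out/B/x, A/Out/D/x} → row (2,0) (6,3) (6,6)
{A/Out/E/z, A/Out/B/z, A/Out/D/z} → row (2,0) (6,3) (1,6)
That's 16 distinct rows out of 36 strategies.

16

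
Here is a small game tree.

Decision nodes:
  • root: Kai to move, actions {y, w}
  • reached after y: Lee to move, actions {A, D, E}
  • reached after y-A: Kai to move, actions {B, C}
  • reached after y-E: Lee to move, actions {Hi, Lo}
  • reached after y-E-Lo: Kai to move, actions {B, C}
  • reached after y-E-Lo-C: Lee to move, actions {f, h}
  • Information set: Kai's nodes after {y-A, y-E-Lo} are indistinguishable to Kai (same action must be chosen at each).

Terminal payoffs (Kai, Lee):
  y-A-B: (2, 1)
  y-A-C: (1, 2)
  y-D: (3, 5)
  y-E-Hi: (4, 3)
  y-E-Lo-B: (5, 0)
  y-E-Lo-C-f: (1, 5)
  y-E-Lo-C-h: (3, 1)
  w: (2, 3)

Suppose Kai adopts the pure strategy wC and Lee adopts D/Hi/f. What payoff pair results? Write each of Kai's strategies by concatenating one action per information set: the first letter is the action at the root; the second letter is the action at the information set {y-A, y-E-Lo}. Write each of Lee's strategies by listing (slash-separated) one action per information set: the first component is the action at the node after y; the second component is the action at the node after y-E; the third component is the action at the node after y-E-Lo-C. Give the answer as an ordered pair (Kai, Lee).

(2, 3)

Trace the play path from the root:
  Kai plays w
→ terminal payoff (2, 3).
(Kai's choice at the information set {y-A, y-E-Lo} is never reached on this path, so it doesn't affect the outcome.)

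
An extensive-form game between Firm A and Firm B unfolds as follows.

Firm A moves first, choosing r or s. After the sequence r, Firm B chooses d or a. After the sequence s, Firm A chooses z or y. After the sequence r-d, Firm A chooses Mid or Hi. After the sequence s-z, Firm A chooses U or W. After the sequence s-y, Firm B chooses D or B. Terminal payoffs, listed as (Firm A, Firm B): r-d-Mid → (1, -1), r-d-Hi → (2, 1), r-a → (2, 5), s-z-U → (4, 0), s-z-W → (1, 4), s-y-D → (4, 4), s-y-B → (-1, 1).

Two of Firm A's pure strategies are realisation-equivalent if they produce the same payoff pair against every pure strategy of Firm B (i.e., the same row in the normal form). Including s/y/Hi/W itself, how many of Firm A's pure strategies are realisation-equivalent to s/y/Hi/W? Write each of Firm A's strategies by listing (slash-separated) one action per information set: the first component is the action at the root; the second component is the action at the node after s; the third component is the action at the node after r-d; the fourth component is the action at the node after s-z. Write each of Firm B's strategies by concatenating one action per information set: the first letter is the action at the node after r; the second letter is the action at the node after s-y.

4

Row for s/y/Hi/W (columns dD, dB, aD, aB): (4,4) (-1,1) (4,4) (-1,1).
Under s/y/Hi/W, Firm A's choice at the node after r-d and at the node after s-z can never be reached regardless of what Firm B does, so varying those choices leaves every outcome unchanged.
Holding the reachable choices fixed and varying the unreachable ones freely already gives 2 × 2 = 4 equivalent strategies.
No other strategy reproduces this row, so those 4 are the full class: s/y/Mid/U, s/y/Mid/W, s/y/Hi/U, s/y/Hi/W.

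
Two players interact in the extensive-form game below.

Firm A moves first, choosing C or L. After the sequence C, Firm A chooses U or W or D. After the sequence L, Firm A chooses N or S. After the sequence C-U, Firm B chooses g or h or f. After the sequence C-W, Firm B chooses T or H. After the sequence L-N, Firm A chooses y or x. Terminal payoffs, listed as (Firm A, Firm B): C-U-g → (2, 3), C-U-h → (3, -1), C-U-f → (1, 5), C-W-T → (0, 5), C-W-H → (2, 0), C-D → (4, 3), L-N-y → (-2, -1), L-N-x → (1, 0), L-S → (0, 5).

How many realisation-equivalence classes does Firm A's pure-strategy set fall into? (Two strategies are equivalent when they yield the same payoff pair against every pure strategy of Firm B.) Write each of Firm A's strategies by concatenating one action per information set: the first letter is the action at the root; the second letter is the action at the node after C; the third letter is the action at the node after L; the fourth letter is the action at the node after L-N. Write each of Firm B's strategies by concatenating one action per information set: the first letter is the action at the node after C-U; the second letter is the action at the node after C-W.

6

Firm A has 24 pure strategies: CUNy, CUNx, CUSy, CUSx, CWNy, CWNx, CWSy, CWSx, CDNy, CDNx, CDSy, CDSx, LUNy, LUNx, LUSy, LUSx, LWNy, LWNx, LWSy, LWSx, LDNy, LDNx, LDSy, LDSx. Columns: gT, gH, hT, hH, fT, fH.
{CUNy, CUNx, CUSy, CUSx} → row (2,3) (2,3) (3,-1) (3,-1) (1,5) (1,5)
{CWNy, CWNx, CWSy, CWSx} → row (0,5) (2,0) (0,5) (2,0) (0,5) (2,0)
{CDNy, CDNx, CDSy, CDSx} → row (4,3) (4,3) (4,3) (4,3) (4,3) (4,3)
{LUNy, LWNy, LDNy} → row (-2,-1) (-2,-1) (-2,-1) (-2,-1) (-2,-1) (-2,-1)
{LUNx, LWNx, LDNx} → row (1,0) (1,0) (1,0) (1,0) (1,0) (1,0)
{LUSy, LUSx, LWSy, LWSx, LDSy, LDSx} → row (0,5) (0,5) (0,5) (0,5) (0,5) (0,5)
That's 6 distinct rows out of 24 strategies.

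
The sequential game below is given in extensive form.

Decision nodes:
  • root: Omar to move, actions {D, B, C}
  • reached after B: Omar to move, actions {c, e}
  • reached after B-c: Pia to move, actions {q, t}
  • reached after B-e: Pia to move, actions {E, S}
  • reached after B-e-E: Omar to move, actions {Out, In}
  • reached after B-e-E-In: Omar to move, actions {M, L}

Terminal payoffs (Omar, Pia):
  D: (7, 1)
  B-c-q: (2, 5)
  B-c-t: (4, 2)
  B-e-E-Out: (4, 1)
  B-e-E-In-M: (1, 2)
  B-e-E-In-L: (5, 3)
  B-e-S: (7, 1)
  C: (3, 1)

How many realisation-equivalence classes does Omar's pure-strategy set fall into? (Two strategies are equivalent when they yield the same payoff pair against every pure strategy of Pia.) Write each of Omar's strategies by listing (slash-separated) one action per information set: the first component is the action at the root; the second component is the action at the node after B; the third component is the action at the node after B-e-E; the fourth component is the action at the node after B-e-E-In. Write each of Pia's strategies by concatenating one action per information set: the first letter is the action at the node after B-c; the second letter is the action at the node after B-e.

6

Omar has 24 pure strategies: D/c/Out/M, D/c/Out/L, D/c/In/M, D/c/In/L, D/e/Out/M, D/e/Out/L, D/e/In/M, D/e/In/L, B/c/Out/M, B/c/Out/L, B/c/In/M, B/c/In/L, B/e/Out/M, B/e/Out/L, B/e/In/M, B/e/In/L, C/c/Out/M, C/c/Out/L, C/c/In/M, C/c/In/L, C/e/Out/M, C/e/Out/L, C/e/In/M, C/e/In/L. Columns: qE, qS, tE, tS.
{D/c/Out/M, D/c/Out/L, D/c/In/M, D/c/In/L, D/e/Out/M, D/e/Out/L, D/e/In/M, D/e/In/L} → row (7,1) (7,1) (7,1) (7,1)
{B/c/Out/M, B/c/Out/L, B/c/In/M, B/c/In/L} → row (2,5) (2,5) (4,2) (4,2)
{B/e/Out/M, B/e/Out/L} → row (4,1) (7,1) (4,1) (7,1)
{B/e/In/M} → row (1,2) (7,1) (1,2) (7,1)
{B/e/In/L} → row (5,3) (7,1) (5,3) (7,1)
{C/c/Out/M, C/c/Out/L, C/c/In/M, C/c/In/L, C/e/Out/M, C/e/Out/L, C/e/In/M, C/e/In/L} → row (3,1) (3,1) (3,1) (3,1)
That's 6 distinct rows out of 24 strategies.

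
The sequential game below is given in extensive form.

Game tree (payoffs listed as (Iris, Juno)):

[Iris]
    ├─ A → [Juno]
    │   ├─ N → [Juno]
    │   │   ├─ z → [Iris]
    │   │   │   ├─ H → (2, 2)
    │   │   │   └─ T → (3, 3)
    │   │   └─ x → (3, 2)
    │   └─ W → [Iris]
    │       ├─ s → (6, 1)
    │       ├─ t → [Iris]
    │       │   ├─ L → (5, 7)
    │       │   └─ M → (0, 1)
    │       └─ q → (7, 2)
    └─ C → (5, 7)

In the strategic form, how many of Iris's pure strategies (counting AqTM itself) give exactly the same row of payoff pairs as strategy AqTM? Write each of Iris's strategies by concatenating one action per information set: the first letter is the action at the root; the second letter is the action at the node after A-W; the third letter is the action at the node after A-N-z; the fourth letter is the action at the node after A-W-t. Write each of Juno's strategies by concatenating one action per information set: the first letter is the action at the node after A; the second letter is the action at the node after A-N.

2

Row for AqTM (columns Nz, Nx, Wz, Wx): (3,3) (3,2) (7,2) (7,2).
Under AqTM, Iris's choice at the node after A-W-t can never be reached regardless of what Juno does, so varying those choices leaves every outcome unchanged.
Holding the reachable choices fixed and varying the unreachable one freely already gives 2 equivalent strategies.
No other strategy reproduces this row, so those 2 are the full class: AqTL, AqTM.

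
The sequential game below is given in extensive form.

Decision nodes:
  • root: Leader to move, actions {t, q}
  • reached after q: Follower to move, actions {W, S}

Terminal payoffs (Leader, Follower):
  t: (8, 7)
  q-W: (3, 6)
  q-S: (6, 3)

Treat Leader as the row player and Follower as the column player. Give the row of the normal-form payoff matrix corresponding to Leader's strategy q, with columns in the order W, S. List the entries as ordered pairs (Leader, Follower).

(3,6) (6,3)

vs W: Leader plays q → Follower plays W at [q] → (3, 6)
vs S: Leader plays q → Follower plays S at [q] → (6, 3)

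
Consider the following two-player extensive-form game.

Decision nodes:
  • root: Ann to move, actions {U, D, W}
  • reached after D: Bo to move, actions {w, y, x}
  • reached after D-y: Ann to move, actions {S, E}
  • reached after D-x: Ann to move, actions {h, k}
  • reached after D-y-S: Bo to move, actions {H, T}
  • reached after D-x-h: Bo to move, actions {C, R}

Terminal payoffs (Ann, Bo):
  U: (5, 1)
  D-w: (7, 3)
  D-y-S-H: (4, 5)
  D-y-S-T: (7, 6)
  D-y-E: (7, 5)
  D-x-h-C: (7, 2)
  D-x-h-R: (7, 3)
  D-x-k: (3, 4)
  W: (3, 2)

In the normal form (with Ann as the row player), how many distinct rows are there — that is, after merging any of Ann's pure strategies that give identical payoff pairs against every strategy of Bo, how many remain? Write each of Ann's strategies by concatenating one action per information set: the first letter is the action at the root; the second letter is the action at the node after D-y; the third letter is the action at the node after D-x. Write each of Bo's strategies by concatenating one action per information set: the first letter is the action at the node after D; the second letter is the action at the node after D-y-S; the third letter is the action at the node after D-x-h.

6

Ann has 12 pure strategies: USh, USk, UEh, UEk, DSh, DSk, DEh, DEk, WSh, WSk, WEh, WEk. Columns: wHC, wHR, wTC, wTR, yHC, yHR, yTC, yTR, xHC, xHR, xTC, xTR.
{USh, USk, UEh, UEk} → row (5,1) (5,1) (5,1) (5,1) (5,1) (5,1) (5,1) (5,1) (5,1) (5,1) (5,1) (5,1)
{DSh} → row (7,3) (7,3) (7,3) (7,3) (4,5) (4,5) (7,6) (7,6) (7,2) (7,3) (7,2) (7,3)
{DSk} → row (7,3) (7,3) (7,3) (7,3) (4,5) (4,5) (7,6) (7,6) (3,4) (3,4) (3,4) (3,4)
{DEh} → row (7,3) (7,3) (7,3) (7,3) (7,5) (7,5) (7,5) (7,5) (7,2) (7,3) (7,2) (7,3)
{DEk} → row (7,3) (7,3) (7,3) (7,3) (7,5) (7,5) (7,5) (7,5) (3,4) (3,4) (3,4) (3,4)
{WSh, WSk, WEh, WEk} → row (3,2) (3,2) (3,2) (3,2) (3,2) (3,2) (3,2) (3,2) (3,2) (3,2) (3,2) (3,2)
That's 6 distinct rows out of 12 strategies.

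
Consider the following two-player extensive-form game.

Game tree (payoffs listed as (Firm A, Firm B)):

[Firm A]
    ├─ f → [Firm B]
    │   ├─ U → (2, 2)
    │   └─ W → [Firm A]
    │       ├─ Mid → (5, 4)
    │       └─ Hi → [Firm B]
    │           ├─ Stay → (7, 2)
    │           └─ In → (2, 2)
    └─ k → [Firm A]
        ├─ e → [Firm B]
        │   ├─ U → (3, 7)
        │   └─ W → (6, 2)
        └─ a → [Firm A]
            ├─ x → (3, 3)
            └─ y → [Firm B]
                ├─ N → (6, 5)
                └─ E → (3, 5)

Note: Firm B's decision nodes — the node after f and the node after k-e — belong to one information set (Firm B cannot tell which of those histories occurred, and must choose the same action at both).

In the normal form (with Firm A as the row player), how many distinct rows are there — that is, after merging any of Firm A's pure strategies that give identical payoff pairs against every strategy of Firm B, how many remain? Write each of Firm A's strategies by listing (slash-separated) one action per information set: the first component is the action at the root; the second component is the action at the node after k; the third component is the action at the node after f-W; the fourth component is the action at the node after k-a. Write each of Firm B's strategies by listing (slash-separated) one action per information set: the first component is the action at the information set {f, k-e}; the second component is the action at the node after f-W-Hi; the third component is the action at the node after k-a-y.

Firm A has 16 pure strategies: f/e/Mid/x, f/e/Mid/y, f/e/Hi/x, f/e/Hi/y, f/a/Mid/x, f/a/Mid/y, f/a/Hi/x, f/a/Hi/y, k/e/Mid/x, k/e/Mid/y, k/e/Hi/x, k/e/Hi/y, k/a/Mid/x, k/a/Mid/y, k/a/Hi/x, k/a/Hi/y. Columns: U/Stay/N, U/Stay/E, U/In/N, U/In/E, W/Stay/N, W/Stay/E, W/In/N, W/In/E.
{f/e/Mid/x, f/e/Mid/y, f/a/Mid/x, f/a/Mid/y} → row (2,2) (2,2) (2,2) (2,2) (5,4) (5,4) (5,4) (5,4)
{f/e/Hi/x, f/e/Hi/y, f/a/Hi/x, f/a/Hi/y} → row (2,2) (2,2) (2,2) (2,2) (7,2) (7,2) (2,2) (2,2)
{k/e/Mid/x, k/e/Mid/y, k/e/Hi/x, k/e/Hi/y} → row (3,7) (3,7) (3,7) (3,7) (6,2) (6,2) (6,2) (6,2)
{k/a/Mid/x, k/a/Hi/x} → row (3,3) (3,3) (3,3) (3,3) (3,3) (3,3) (3,3) (3,3)
{k/a/Mid/y, k/a/Hi/y} → row (6,5) (3,5) (6,5) (3,5) (6,5) (3,5) (6,5) (3,5)
That's 5 distinct rows out of 16 strategies.

5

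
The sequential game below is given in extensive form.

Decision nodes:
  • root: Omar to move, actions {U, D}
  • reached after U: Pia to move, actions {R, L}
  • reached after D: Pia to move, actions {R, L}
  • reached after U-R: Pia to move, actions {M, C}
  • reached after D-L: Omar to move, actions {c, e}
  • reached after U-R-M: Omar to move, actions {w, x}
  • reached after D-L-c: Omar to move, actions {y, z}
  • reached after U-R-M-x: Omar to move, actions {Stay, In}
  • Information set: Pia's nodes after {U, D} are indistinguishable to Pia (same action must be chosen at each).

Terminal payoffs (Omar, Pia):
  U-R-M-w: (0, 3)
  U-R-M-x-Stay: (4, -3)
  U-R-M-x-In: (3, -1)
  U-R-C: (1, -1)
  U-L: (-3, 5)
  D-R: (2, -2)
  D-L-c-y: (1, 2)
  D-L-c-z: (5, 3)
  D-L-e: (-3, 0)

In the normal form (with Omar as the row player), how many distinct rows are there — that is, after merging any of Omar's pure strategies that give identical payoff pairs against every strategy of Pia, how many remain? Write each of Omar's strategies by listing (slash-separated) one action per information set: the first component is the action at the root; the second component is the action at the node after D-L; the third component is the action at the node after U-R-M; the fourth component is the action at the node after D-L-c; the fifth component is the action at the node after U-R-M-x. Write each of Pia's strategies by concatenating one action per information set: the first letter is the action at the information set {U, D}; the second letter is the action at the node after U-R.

Omar has 32 pure strategies: U/c/w/y/Stay, U/c/w/y/In, U/c/w/z/Stay, U/c/w/z/In, U/c/x/y/Stay, U/c/x/y/In, U/c/x/z/Stay, U/c/x/z/In, U/e/w/y/Stay, U/e/w/y/In, U/e/w/z/Stay, U/e/w/z/In, U/e/x/y/Stay, U/e/x/y/In, U/e/x/z/Stay, U/e/x/z/In, D/c/w/y/Stay, D/c/w/y/In, D/c/w/z/Stay, D/c/w/z/In, D/c/x/y/Stay, D/c/x/y/In, D/c/x/z/Stay, D/c/x/z/In, D/e/w/y/Stay, D/e/w/y/In, D/e/w/z/Stay, D/e/w/z/In, D/e/x/y/Stay, D/e/x/y/In, D/e/x/z/Stay, D/e/x/z/In. Columns: RM, RC, LM, LC.
{U/c/w/y/Stay, U/c/w/y/In, U/c/w/z/Stay, U/c/w/z/In, U/e/w/y/Stay, U/e/w/y/In, U/e/w/z/Stay, U/e/w/z/In} → row (0,3) (1,-1) (-3,5) (-3,5)
{U/c/x/y/Stay, U/c/x/z/Stay, U/e/x/y/Stay, U/e/x/z/Stay} → row (4,-3) (1,-1) (-3,5) (-3,5)
{U/c/x/y/In, U/c/x/z/In, U/e/x/y/In, U/e/x/z/In} → row (3,-1) (1,-1) (-3,5) (-3,5)
{D/c/w/y/Stay, D/c/w/y/In, D/c/x/y/Stay, D/c/x/y/In} → row (2,-2) (2,-2) (1,2) (1,2)
{D/c/w/z/Stay, D/c/w/z/In, D/c/x/z/Stay, D/c/x/z/In} → row (2,-2) (2,-2) (5,3) (5,3)
{D/e/w/y/Stay, D/e/w/y/In, D/e/w/z/Stay, D/e/w/z/In, D/e/x/y/Stay, D/e/x/y/In, D/e/x/z/Stay, D/e/x/z/In} → row (2,-2) (2,-2) (-3,0) (-3,0)
That's 6 distinct rows out of 32 strategies.

6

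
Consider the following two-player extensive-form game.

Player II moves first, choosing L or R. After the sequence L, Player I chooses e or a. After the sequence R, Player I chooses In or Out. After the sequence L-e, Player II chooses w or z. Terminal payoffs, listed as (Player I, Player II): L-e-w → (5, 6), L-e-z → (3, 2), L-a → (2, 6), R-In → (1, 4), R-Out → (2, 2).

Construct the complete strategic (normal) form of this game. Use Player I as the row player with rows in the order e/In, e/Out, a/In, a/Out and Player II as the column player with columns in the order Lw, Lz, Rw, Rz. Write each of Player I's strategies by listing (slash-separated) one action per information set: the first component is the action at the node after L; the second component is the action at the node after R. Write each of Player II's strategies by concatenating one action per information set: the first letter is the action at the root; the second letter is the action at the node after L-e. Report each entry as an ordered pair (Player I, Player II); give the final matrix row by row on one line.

e/In: (5,6) (3,2) (1,4) (1,4) | e/Out: (5,6) (3,2) (2,2) (2,2) | a/In: (2,6) (2,6) (1,4) (1,4) | a/Out: (2,6) (2,6) (2,2) (2,2)

            Lw       Lz       Rw       Rz
 e/In    (5,6)    (3,2)    (1,4)    (1,4)
e/Out    (5,6)    (3,2)    (2,2)    (2,2)
 a/In    (2,6)    (2,6)    (1,4)    (1,4)
a/Out    (2,6)    (2,6)    (2,2)    (2,2)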